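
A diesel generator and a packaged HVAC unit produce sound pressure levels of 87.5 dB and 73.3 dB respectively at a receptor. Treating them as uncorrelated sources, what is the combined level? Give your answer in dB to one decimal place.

For uncorrelated sources the intensities add, so convert each level to linear form, sum, and take 10·log₁₀ of the total.
Σ 10^(L/10) = 10^(87.5/10) + 10^(73.3/10) = 5.837e+08.
L_total = 10·log₁₀(5.837e+08) = 87.66 dB.

87.7 dB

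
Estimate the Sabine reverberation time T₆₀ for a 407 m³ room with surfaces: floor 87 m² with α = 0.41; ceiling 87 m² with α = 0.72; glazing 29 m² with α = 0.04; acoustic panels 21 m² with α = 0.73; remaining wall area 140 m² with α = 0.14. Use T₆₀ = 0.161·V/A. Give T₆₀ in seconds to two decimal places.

Total absorption A = 87·0.41 + 87·0.72 + 29·0.04 + 21·0.73 + 140·0.14 = 134.40 m² sabins.
T₆₀ = 0.161·V/A = 0.161·407/134.40 = 0.488 s.

0.49 s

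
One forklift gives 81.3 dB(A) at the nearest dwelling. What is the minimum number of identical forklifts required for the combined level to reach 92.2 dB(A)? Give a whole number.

13

Need L₁ + 10·log₁₀ N ≥ 92.2, i.e. log₁₀ N ≥ 1.09.
N ≥ 10^(10.9/10) = 12.303, so N = 13.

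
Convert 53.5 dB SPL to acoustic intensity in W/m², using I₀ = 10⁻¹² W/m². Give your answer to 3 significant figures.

I/I₀ = 10^(53.5/10) = 2.239e+05, so I = 2.239e+05 × 10⁻¹² W/m².

2.24e-07 W/m²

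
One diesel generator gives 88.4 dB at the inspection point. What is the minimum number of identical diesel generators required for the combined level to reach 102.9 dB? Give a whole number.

29

N identical sources give L₁ + 10·log₁₀ N, so require 10·log₁₀ N ≥ 102.9 − 88.4 = 14.5 dB.
N ≥ 10^(14.5/10) = 28.184, so N = 29.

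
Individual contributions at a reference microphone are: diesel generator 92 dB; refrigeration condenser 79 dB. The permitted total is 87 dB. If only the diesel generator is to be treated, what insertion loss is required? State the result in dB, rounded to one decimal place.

5.7 dB

The untreated sources together contribute 10^(79/10) = 7.943e+07, i.e. 79.00 dB.
To meet 87 dB overall, the treated diesel generator may contribute at most 10^(87/10) − 7.943e+07 = 4.218e+08, i.e. 86.25 dB.
So the diesel generator must be reduced from 92 to 86.25 dB: IL = 5.75 dB.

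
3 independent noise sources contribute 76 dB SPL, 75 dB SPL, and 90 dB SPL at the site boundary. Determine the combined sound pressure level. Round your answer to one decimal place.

For uncorrelated sources the intensities add, so convert each level to linear form, sum, and take 10·log₁₀ of the total.
Σ 10^(L/10) = 10^(76/10) + 10^(75/10) + 10^(90/10) = 1.071e+09.
L_total = 10·log₁₀(1.071e+09) = 90.30 dB SPL.

90.3 dB SPL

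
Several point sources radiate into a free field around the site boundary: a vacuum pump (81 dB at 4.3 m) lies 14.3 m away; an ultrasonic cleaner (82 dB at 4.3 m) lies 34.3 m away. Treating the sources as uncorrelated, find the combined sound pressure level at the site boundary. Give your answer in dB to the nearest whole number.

71 dB

Propagate each source to the receiver with L = L_ref − 20·log₁₀(r/r_ref), then add intensities.
vacuum pump: 81 − 20·log₁₀(14.3/4.3) = 81 − 10.44 = 70.56 dB.
ultrasonic cleaner: 82 − 20·log₁₀(34.3/4.3) = 82 − 18.04 = 63.96 dB.
Σ 10^(L/10) = 1.387e+07 → L_total = 10·log₁₀(1.387e+07) = 71.42 dB.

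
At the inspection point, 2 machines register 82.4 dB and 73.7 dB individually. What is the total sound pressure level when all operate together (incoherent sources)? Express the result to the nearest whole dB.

For uncorrelated sources the intensities add, so convert each level to linear form, sum, and take 10·log₁₀ of the total.
Σ 10^(L/10) = 10^(82.4/10) + 10^(73.7/10) = 1.972e+08.
L_total = 10·log₁₀(1.972e+08) = 82.95 dB.

83 dB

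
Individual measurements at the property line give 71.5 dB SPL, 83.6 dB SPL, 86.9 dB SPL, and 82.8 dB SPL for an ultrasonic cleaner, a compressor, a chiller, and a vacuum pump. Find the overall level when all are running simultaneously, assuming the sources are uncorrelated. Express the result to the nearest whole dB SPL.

90 dB SPL

Incoherent sources combine by intensity addition: L_total = 10·log₁₀(Σ 10^(L_i/10)).
Σ 10^(L/10) = 10^(71.5/10) + 10^(83.6/10) + 10^(86.9/10) + 10^(82.8/10) = 9.235e+08.
L_total = 10·log₁₀(9.235e+08) = 89.65 dB SPL.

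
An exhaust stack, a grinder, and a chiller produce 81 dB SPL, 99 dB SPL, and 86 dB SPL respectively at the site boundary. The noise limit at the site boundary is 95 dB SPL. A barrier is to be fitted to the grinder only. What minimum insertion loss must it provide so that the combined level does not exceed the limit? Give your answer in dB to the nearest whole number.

Everything except the grinder sums to 10^(81/10) + 10^(86/10) = 5.240e+08 in linear terms, 87.19 dB SPL.
The limit corresponds to 10^(95/10) = 3.162e+09; subtracting the fixed part leaves 2.638e+09 for the grinder, i.e. 94.21 dB SPL.
Required insertion loss = 99 − 94.21 = 4.79 dB.

5 dB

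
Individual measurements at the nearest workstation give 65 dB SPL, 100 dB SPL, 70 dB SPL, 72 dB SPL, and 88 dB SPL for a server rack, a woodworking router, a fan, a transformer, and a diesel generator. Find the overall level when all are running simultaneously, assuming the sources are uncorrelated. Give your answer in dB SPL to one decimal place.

Incoherent sources combine by intensity addition: L_total = 10·log₁₀(Σ 10^(L_i/10)).
Σ 10^(L/10) = 10^(65/10) + 10^(100/10) + 10^(70/10) + 10^(72/10) + 10^(88/10) = 1.066e+10.
L_total = 10·log₁₀(1.066e+10) = 100.28 dB SPL.

100.3 dB SPL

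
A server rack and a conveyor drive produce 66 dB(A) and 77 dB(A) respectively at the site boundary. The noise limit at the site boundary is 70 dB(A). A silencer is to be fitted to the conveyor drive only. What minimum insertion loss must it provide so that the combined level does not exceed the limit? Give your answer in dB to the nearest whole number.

9 dB

Fixed contribution from the other source: Σ 10^(L/10) = 10^(66/10) = 3.981e+06 (66.00 dB(A)).
To meet 70 dB(A) overall, the treated conveyor drive may contribute at most 10^(70/10) − 3.981e+06 = 6.019e+06, i.e. 67.80 dB(A).
So the conveyor drive must be reduced from 77 to 67.80 dB(A): IL = 9.20 dB.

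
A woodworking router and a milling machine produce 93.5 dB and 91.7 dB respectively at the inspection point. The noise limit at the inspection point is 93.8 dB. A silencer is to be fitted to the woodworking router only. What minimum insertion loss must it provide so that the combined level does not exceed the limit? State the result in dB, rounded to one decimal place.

Everything except the woodworking router sums to 10^(91.7/10) = 1.479e+09 in linear terms, 91.70 dB.
To meet 93.8 dB overall, the treated woodworking router may contribute at most 10^(93.8/10) − 1.479e+09 = 9.197e+08, i.e. 89.64 dB.
So the woodworking router must be reduced from 93.5 to 89.64 dB: IL = 3.86 dB.

3.9 dB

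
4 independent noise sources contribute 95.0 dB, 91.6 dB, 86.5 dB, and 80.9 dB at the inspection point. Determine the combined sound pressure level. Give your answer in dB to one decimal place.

Incoherent sources combine by intensity addition: L_total = 10·log₁₀(Σ 10^(L_i/10)).
Σ 10^(L/10) = 10^(95.0/10) + 10^(91.6/10) + 10^(86.5/10) + 10^(80.9/10) = 5.177e+09.
L_total = 10·log₁₀(5.177e+09) = 97.14 dB.

97.1 dB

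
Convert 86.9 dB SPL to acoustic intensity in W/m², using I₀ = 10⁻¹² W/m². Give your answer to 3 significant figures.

L = 10·log₁₀(I/I₀) ⇒ I = I₀·10^(L/10) = 10⁻¹² × 10^8.69.

0.000490 W/m²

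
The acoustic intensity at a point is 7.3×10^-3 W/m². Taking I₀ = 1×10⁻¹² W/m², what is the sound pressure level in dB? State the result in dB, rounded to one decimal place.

L = 10·log₁₀(I/I₀) = 10·log₁₀(7.3×10^-3/10⁻¹²) = 10·log₁₀(7.3×10^9).
L = 10·(0.8633 + 9) = 98.63 dB.

98.6 dB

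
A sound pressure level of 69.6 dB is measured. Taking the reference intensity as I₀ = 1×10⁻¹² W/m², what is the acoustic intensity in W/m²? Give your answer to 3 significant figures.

I/I₀ = 10^(69.6/10) = 9.12e+06, so I = 9.12e+06 × 10⁻¹² W/m².

9.12e-06 W/m²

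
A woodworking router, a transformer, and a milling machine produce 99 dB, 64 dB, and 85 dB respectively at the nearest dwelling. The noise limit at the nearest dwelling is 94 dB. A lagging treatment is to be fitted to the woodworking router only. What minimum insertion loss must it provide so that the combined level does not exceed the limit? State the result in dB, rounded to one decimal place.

5.6 dB

Fixed contribution from the other sources: Σ 10^(L/10) = 10^(64/10) + 10^(85/10) = 3.187e+08 (85.03 dB).
The limit corresponds to 10^(94/10) = 2.512e+09; subtracting the fixed part leaves 2.193e+09 for the woodworking router, i.e. 93.41 dB.
So the woodworking router must be reduced from 99 to 93.41 dB: IL = 5.59 dB.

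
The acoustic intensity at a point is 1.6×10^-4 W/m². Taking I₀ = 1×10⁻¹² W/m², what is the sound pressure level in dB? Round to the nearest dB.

82 dB

I/I₀ = 1.6×10^-4/10⁻¹² = 1.6×10^8, and L = 10·log₁₀(I/I₀).
L = 10·(0.2041 + 8) = 82.04 dB.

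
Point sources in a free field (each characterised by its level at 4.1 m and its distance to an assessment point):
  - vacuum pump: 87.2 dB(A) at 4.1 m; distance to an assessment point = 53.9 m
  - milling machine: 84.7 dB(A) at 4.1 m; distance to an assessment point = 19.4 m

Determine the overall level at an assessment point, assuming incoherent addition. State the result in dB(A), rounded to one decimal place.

72.1 dB(A)

First find each source's level at the receiver (point-source: −20·log₁₀(r/r_ref)), then combine on an intensity basis.
vacuum pump: 87.2 − 20·log₁₀(53.9/4.1) = 87.2 − 22.38 = 64.82 dB(A).
milling machine: 84.7 − 20·log₁₀(19.4/4.1) = 84.7 − 13.50 = 71.20 dB(A).
Σ 10^(L/10) = 1.622e+07 → L_total = 10·log₁₀(1.622e+07) = 72.10 dB(A).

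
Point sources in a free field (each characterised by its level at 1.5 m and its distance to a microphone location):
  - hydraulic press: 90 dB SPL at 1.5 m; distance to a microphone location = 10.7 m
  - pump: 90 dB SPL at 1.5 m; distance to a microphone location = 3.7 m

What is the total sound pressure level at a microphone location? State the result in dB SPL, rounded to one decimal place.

First find each source's level at the receiver (point-source: −20·log₁₀(r/r_ref)), then combine on an intensity basis.
hydraulic press: 90 − 20·log₁₀(10.7/1.5) = 90 − 17.07 = 72.93 dB SPL.
pump: 90 − 20·log₁₀(3.7/1.5) = 90 − 7.84 = 82.16 dB SPL.
Σ 10^(L/10) = 1.840e+08 → L_total = 10·log₁₀(1.840e+08) = 82.65 dB SPL.

82.6 dB SPL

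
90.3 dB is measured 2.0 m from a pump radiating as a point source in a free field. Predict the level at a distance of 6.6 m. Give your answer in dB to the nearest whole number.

For a point source, L₂ = L₁ − 20·log₁₀(r₂/r₁).
L₂ = 90.3 − 20·log₁₀(6.6/2.0) = 90.3 − 10.370 = 79.93 dB.

80 dB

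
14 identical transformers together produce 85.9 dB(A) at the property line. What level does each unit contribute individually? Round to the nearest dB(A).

74 dB(A)

Dividing the total intensity by 14 lowers the level by 10·log₁₀ 14 = 11.461 dB: L₁ = 85.9 − 11.461.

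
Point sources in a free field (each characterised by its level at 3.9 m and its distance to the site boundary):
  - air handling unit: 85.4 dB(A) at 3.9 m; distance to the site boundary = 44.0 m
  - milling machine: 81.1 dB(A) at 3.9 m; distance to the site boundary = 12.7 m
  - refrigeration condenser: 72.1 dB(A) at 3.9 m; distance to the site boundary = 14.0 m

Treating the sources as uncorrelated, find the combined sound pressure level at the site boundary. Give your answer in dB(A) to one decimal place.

72.1 dB(A)

Apply inverse-square spreading to bring every level to the receiver, then sum 10^(L/10).
air handling unit: 85.4 − 20·log₁₀(44.0/3.9) = 85.4 − 21.05 = 64.35 dB(A).
milling machine: 81.1 − 20·log₁₀(12.7/3.9) = 81.1 − 10.25 = 70.85 dB(A).
refrigeration condenser: 72.1 − 20·log₁₀(14.0/3.9) = 72.1 − 11.10 = 61.00 dB(A).
Σ 10^(L/10) = 1.613e+07 → L_total = 10·log₁₀(1.613e+07) = 72.08 dB(A).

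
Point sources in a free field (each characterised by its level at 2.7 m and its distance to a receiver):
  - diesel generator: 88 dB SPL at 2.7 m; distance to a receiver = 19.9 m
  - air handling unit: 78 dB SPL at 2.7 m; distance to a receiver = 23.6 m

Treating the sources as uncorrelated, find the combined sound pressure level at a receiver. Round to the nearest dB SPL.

71 dB SPL

First find each source's level at the receiver (point-source: −20·log₁₀(r/r_ref)), then combine on an intensity basis.
diesel generator: 88 − 20·log₁₀(19.9/2.7) = 88 − 17.35 = 70.65 dB SPL.
air handling unit: 78 − 20·log₁₀(23.6/2.7) = 78 − 18.83 = 59.17 dB SPL.
Σ 10^(L/10) = 1.244e+07 → L_total = 10·log₁₀(1.244e+07) = 70.95 dB SPL.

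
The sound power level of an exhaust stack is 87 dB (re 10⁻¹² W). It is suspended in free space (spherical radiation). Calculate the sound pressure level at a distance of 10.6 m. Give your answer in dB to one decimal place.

55.5 dB

The power spreads over a sphere of area 4π·r², so L_p = L_w − 10·log₁₀(4π·r²).
4π·r² = 1412 m², 10·log₁₀ of that is 31.498 dB.
L_p = 87 − 31.498 = 55.50 dB.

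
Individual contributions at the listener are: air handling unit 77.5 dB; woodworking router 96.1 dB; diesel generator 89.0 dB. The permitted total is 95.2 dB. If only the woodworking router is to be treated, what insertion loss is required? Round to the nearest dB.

2 dB

The untreated sources together contribute 10^(77.5/10) + 10^(89.0/10) = 8.506e+08, i.e. 89.30 dB.
To meet 95.2 dB overall, the treated woodworking router may contribute at most 10^(95.2/10) − 8.506e+08 = 2.461e+09, i.e. 93.91 dB.
So the woodworking router must be reduced from 96.1 to 93.91 dB: IL = 2.19 dB.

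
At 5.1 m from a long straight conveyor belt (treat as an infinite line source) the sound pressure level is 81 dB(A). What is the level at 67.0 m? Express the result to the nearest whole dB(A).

Line-source attenuation: ΔL = 10·log₁₀(r₂/r₁) = 10·log₁₀(67.0/5.1) = 11.185 dB.
L₂ = 81 − 10·log₁₀(67.0/5.1) = 81 − 11.185 = 69.81 dB(A).

70 dB(A)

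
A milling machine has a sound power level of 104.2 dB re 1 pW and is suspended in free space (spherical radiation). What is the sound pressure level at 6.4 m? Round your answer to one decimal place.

The power spreads over a sphere of area 4π·r², so L_p = L_w − 10·log₁₀(4π·r²).
4π·r² = 514.7 m², 10·log₁₀ of that is 27.116 dB.
L_p = 104.2 − 27.116 = 77.08 dB.

77.1 dB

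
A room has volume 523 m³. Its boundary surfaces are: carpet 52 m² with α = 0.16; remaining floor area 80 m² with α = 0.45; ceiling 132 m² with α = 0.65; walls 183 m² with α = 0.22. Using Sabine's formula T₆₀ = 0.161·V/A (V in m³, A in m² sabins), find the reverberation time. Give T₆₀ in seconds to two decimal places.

0.49 s

A = Σ Sᵢαᵢ = 52·0.16 + 80·0.45 + 132·0.65 + 183·0.22 = 170.38 m².
T₆₀ = 0.161·V/A = 0.161·523/170.38 = 0.494 s.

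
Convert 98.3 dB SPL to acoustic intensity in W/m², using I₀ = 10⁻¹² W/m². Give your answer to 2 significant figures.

0.0068 W/m²

I = I₀·10^(L/10) = 10⁻¹² × 10^(98.3/10) = 10^(-2.170).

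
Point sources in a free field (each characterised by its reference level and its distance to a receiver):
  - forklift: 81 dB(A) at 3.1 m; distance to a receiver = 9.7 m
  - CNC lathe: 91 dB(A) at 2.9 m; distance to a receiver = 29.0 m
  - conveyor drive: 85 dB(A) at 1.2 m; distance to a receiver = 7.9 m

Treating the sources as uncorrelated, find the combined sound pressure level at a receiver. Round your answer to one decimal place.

75.2 dB(A)

First find each source's level at the receiver (point-source: −20·log₁₀(r/r_ref)), then combine on an intensity basis.
forklift: 81 − 20·log₁₀(9.7/3.1) = 81 − 9.91 = 71.09 dB(A).
CNC lathe: 91 − 20·log₁₀(29.0/2.9) = 91 − 20.00 = 71.00 dB(A).
conveyor drive: 85 − 20·log₁₀(7.9/1.2) = 85 − 16.37 = 68.63 dB(A).
Σ 10^(L/10) = 3.274e+07 → L_total = 10·log₁₀(3.274e+07) = 75.15 dB(A).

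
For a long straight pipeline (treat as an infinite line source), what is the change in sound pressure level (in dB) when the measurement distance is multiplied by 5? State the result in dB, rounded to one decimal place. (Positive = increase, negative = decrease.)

With cylindrical spreading the level changes by −10·log₁₀(r₂/r₁).
ΔL = −10·log₁₀(5) = -6.99 dB.

-7.0 dB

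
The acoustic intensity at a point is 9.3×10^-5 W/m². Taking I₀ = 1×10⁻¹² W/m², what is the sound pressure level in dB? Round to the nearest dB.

L = 10·log₁₀(I/I₀) = 10·log₁₀(9.3×10^-5/10⁻¹²) = 10·log₁₀(9.3×10^7).
L = 10·(0.9685 + 7) = 79.68 dB.

80 dB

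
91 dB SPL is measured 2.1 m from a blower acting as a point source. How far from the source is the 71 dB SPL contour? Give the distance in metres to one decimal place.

For a point source L₁ − L₂ = 20·log₁₀(r₂/r₁), so r₂ = r₁·10^((L₁−L₂)/20).
r₂ = 2.1·10^((91−71)/20) = 2.1·10^(20.0/20) = 21.00 m.

21.0 m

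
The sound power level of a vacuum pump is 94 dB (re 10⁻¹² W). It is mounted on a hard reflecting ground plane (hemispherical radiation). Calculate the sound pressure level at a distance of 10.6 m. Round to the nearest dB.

The power spreads over a hemisphere of area 2π·r², so L_p = L_w − 10·log₁₀(2π·r²).
2π·r² = 706 m², 10·log₁₀ of that is 28.488 dB.
L_p = 94 − 28.488 = 65.51 dB.

66 dB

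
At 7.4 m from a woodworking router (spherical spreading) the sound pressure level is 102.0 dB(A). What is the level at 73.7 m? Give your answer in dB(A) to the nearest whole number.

Point-source attenuation: ΔL = 20·log₁₀(r₂/r₁) = 20·log₁₀(73.7/7.4) = 19.965 dB.
L₂ = 102.0 − 20·log₁₀(73.7/7.4) = 102.0 − 19.965 = 82.04 dB(A).

82 dB(A)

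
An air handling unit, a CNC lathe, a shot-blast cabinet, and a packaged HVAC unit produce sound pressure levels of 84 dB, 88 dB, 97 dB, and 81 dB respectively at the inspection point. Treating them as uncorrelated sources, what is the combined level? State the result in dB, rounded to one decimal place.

97.8 dB

Incoherent sources combine by intensity addition: L_total = 10·log₁₀(Σ 10^(L_i/10)).
Σ 10^(L/10) = 10^(84/10) + 10^(88/10) + 10^(97/10) + 10^(81/10) = 6.020e+09.
L_total = 10·log₁₀(6.020e+09) = 97.80 dB.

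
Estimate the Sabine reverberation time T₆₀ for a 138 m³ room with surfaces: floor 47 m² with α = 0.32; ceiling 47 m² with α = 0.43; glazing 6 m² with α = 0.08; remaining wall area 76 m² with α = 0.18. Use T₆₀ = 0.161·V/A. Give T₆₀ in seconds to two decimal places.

Summing Sᵢαᵢ: 47·0.32 + 47·0.43 + 6·0.08 + 76·0.18 = 49.41 m².
T₆₀ = 0.161·V/A = 0.161·138/49.41 = 0.450 s.

0.45 s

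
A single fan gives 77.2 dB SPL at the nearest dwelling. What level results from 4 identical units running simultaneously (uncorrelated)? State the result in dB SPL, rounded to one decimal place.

83.2 dB SPL

N identical incoherent sources raise the level by 10·log₁₀ N.
L_total = 77.2 + 10·log₁₀(4) = 77.2 + 6.021 = 83.22 dB SPL.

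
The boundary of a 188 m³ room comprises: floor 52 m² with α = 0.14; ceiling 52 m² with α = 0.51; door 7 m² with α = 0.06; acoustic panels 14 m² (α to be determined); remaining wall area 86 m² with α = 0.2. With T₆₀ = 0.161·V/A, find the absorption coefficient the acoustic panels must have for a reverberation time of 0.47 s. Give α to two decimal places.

From T₆₀ = 0.161·V/A, the target T₆₀ = 0.47 s needs A = 0.161·188/0.47 = 64.40 m².
Absorption from the other surfaces = 52·0.14 + 52·0.51 + 7·0.06 + 86·0.2 = 51.42 m², so the acoustic panels must supply 12.98 m² over 14 m².
α = 12.98/14 = 0.927.

0.93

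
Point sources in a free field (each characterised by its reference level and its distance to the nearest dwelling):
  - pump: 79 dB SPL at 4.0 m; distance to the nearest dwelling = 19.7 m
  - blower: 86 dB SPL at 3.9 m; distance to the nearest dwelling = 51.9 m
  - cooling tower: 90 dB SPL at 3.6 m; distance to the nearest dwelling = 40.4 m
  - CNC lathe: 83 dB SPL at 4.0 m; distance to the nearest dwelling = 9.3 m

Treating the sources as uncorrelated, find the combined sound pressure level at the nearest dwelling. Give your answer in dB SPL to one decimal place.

77.0 dB SPL

Propagate each source to the receiver with L = L_ref − 20·log₁₀(r/r_ref), then add intensities.
pump: 79 − 20·log₁₀(19.7/4.0) = 79 − 13.85 = 65.15 dB SPL.
blower: 86 − 20·log₁₀(51.9/3.9) = 86 − 22.48 = 63.52 dB SPL.
cooling tower: 90 − 20·log₁₀(40.4/3.6) = 90 − 21.00 = 69.00 dB SPL.
CNC lathe: 83 − 20·log₁₀(9.3/4.0) = 83 − 7.33 = 75.67 dB SPL.
Σ 10^(L/10) = 5.037e+07 → L_total = 10·log₁₀(5.037e+07) = 77.02 dB SPL.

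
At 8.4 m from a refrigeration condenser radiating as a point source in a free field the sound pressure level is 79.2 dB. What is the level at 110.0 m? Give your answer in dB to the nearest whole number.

Spherical spreading from a point source gives a 20·log₁₀(r₂/r₁) drop.
L₂ = 79.2 − 20·log₁₀(110.0/8.4) = 79.2 − 22.342 = 56.86 dB.

57 dB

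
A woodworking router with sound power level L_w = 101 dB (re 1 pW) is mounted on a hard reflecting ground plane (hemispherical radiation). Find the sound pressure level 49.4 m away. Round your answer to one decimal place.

59.1 dB

The power spreads over a hemisphere of area 2π·r², so L_p = L_w − 10·log₁₀(2π·r²).
2π·r² = 1.533e+04 m², 10·log₁₀ of that is 41.856 dB.
L_p = 101 − 41.856 = 59.14 dB.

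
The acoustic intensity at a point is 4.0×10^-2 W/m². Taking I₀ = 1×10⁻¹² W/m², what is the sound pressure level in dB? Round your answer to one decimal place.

106.0 dB

I/I₀ = 4.0×10^-2/10⁻¹² = 4.0×10^10, and L = 10·log₁₀(I/I₀).
L = 10·(0.6021 + 10) = 106.02 dB.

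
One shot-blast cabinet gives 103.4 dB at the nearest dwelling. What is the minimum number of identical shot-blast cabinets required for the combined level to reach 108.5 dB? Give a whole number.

4

The shortfall is 108.5 − 103.4 = 5.1 dB, and N units add 10·log₁₀ N, so need 10·log₁₀ N ≥ 5.1.
N ≥ 10^(5.1/10) = 3.236, so N = 4.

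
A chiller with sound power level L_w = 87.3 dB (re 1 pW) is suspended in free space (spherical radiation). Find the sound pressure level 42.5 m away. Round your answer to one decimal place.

43.7 dB

The power spreads over a sphere of area 4π·r², so L_p = L_w − 10·log₁₀(4π·r²).
4π·r² = 2.27e+04 m², 10·log₁₀ of that is 43.560 dB.
L_p = 87.3 − 43.560 = 43.74 dB.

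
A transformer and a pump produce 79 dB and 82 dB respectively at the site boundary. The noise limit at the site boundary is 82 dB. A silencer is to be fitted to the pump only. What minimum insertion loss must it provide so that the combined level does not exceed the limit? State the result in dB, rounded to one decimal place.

The untreated sources together contribute 10^(79/10) = 7.943e+07, i.e. 79.00 dB.
To meet 82 dB overall, the treated pump may contribute at most 10^(82/10) − 7.943e+07 = 7.906e+07, i.e. 78.98 dB.
Required insertion loss = 82 − 78.98 = 3.02 dB.

3.0 dB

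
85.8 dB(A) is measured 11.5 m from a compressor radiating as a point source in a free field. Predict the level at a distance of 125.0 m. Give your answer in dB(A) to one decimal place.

65.1 dB(A)

Point-source attenuation: ΔL = 20·log₁₀(r₂/r₁) = 20·log₁₀(125.0/11.5) = 20.724 dB.
L₂ = 85.8 − 20·log₁₀(125.0/11.5) = 85.8 − 20.724 = 65.08 dB(A).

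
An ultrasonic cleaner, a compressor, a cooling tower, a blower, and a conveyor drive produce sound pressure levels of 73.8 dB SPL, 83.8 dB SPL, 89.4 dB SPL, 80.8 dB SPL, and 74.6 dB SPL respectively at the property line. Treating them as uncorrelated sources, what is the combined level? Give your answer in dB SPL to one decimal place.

91.1 dB SPL

Incoherent sources combine by intensity addition: L_total = 10·log₁₀(Σ 10^(L_i/10)).
Σ 10^(L/10) = 10^(73.8/10) + 10^(83.8/10) + 10^(89.4/10) + 10^(80.8/10) + 10^(74.6/10) = 1.284e+09.
L_total = 10·log₁₀(1.284e+09) = 91.09 dB SPL.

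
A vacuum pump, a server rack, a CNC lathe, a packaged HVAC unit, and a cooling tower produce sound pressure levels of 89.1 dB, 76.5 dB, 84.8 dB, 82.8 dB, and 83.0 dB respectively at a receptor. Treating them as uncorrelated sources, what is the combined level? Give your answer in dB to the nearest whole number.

Incoherent sources combine by intensity addition: L_total = 10·log₁₀(Σ 10^(L_i/10)).
Σ 10^(L/10) = 10^(89.1/10) + 10^(76.5/10) + 10^(84.8/10) + 10^(82.8/10) + 10^(83.0/10) = 1.550e+09.
L_total = 10·log₁₀(1.550e+09) = 91.90 dB.

92 dB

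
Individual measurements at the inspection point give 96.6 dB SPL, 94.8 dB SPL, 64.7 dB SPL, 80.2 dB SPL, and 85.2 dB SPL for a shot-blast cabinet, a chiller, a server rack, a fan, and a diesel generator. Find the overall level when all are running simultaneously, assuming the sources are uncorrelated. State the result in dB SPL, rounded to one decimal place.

Incoherent sources combine by intensity addition: L_total = 10·log₁₀(Σ 10^(L_i/10)).
Σ 10^(L/10) = 10^(96.6/10) + 10^(94.8/10) + 10^(64.7/10) + 10^(80.2/10) + 10^(85.2/10) = 8.030e+09.
L_total = 10·log₁₀(8.030e+09) = 99.05 dB SPL.

99.0 dB SPL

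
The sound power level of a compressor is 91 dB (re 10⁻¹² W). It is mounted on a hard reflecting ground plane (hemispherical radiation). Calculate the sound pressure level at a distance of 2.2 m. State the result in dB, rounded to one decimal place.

76.2 dB

The power spreads over a hemisphere of area 2π·r², so L_p = L_w − 10·log₁₀(2π·r²).
2π·r² = 30.41 m², 10·log₁₀ of that is 14.830 dB.
L_p = 91 − 14.830 = 76.17 dB.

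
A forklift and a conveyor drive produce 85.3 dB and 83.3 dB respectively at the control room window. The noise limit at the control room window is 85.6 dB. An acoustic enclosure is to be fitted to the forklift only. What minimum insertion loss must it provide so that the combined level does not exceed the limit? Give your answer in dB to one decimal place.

Everything except the forklift sums to 10^(83.3/10) = 2.138e+08 in linear terms, 83.30 dB.
To meet 85.6 dB overall, the treated forklift may contribute at most 10^(85.6/10) − 2.138e+08 = 1.493e+08, i.e. 81.74 dB.
So the forklift must be reduced from 85.3 to 81.74 dB: IL = 3.56 dB.

3.6 dB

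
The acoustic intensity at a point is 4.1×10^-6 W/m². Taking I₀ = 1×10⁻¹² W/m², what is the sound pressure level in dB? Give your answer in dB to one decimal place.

Dividing by I₀ shifts the exponent by 12: I/I₀ = 4.1×10^6.
L = 10·(0.6128 + 6) = 66.13 dB.

66.1 dB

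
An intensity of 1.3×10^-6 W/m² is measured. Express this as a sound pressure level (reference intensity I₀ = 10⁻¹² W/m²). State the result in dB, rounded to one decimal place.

L = 10·log₁₀(I/I₀) = 10·log₁₀(1.3×10^-6/10⁻¹²) = 10·log₁₀(1.3×10^6).
L = 10·(0.1139 + 6) = 61.14 dB.

61.1 dB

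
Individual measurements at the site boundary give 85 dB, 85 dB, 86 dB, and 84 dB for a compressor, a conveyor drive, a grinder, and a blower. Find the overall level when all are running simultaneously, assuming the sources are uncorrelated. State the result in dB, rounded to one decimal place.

Incoherent sources combine by intensity addition: L_total = 10·log₁₀(Σ 10^(L_i/10)).
Σ 10^(L/10) = 10^(85/10) + 10^(85/10) + 10^(86/10) + 10^(84/10) = 1.282e+09.
L_total = 10·log₁₀(1.282e+09) = 91.08 dB.

91.1 dB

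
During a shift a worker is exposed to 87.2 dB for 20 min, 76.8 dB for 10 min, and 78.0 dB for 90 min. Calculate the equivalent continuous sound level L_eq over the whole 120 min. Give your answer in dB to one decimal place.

Weight each interval's intensity by its duration and average over T = 120 min:
Σ tᵢ·10^(Lᵢ/10) = 20·10^(87.2/10) + 10·10^(76.8/10) + 90·10^(78.0/10) = 1.665e+10.
L_eq = 10·log₁₀(1.665e+10/120) = 81.42 dB.

81.4 dB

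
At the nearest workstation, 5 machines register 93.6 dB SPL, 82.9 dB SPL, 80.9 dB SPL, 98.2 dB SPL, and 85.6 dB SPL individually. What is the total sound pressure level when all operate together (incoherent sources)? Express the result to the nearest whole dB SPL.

Incoherent sources combine by intensity addition: L_total = 10·log₁₀(Σ 10^(L_i/10)).
Σ 10^(L/10) = 10^(93.6/10) + 10^(82.9/10) + 10^(80.9/10) + 10^(98.2/10) + 10^(85.6/10) = 9.579e+09.
L_total = 10·log₁₀(9.579e+09) = 99.81 dB SPL.

100 dB SPL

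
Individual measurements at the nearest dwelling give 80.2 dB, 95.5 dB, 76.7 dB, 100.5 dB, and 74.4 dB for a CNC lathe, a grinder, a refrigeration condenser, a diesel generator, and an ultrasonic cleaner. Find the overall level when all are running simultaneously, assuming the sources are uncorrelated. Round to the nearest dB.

102 dB

Incoherent sources combine by intensity addition: L_total = 10·log₁₀(Σ 10^(L_i/10)).
Σ 10^(L/10) = 10^(80.2/10) + 10^(95.5/10) + 10^(76.7/10) + 10^(100.5/10) + 10^(74.4/10) = 1.495e+10.
L_total = 10·log₁₀(1.495e+10) = 101.75 dB.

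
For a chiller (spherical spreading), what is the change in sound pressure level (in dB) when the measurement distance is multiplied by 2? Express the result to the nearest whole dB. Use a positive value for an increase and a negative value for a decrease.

With spherical spreading the level changes by −20·log₁₀(r₂/r₁).
ΔL = −20·log₁₀(2) = -6.02 dB.

-6 dB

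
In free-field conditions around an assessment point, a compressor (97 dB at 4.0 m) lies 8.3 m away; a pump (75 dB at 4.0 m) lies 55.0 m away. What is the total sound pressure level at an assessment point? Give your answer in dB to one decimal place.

First find each source's level at the receiver (point-source: −20·log₁₀(r/r_ref)), then combine on an intensity basis.
compressor: 97 − 20·log₁₀(8.3/4.0) = 97 − 6.34 = 90.66 dB.
pump: 75 − 20·log₁₀(55.0/4.0) = 75 − 22.77 = 52.23 dB.
Σ 10^(L/10) = 1.164e+09 → L_total = 10·log₁₀(1.164e+09) = 90.66 dB.

90.7 dB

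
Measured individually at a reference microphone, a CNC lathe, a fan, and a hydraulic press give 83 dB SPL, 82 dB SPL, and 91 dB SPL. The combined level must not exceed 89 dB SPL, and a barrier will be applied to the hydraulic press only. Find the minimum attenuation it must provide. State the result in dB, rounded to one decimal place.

Fixed contribution from the other sources: Σ 10^(L/10) = 10^(83/10) + 10^(82/10) = 3.580e+08 (85.54 dB SPL).
To meet 89 dB SPL overall, the treated hydraulic press may contribute at most 10^(89/10) − 3.580e+08 = 4.363e+08, i.e. 86.40 dB SPL.
So the hydraulic press must be reduced from 91 to 86.40 dB SPL: IL = 4.60 dB.

4.6 dB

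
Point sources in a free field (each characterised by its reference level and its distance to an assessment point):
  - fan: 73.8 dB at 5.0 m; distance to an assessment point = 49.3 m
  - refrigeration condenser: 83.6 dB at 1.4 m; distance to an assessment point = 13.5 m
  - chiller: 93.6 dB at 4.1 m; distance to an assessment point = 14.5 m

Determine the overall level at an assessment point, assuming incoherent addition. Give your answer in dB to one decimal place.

First find each source's level at the receiver (point-source: −20·log₁₀(r/r_ref)), then combine on an intensity basis.
fan: 73.8 − 20·log₁₀(49.3/5.0) = 73.8 − 19.88 = 53.92 dB.
refrigeration condenser: 83.6 − 20·log₁₀(13.5/1.4) = 83.6 − 19.68 = 63.92 dB.
chiller: 93.6 − 20·log₁₀(14.5/4.1) = 93.6 − 10.97 = 82.63 dB.
Σ 10^(L/10) = 1.859e+08 → L_total = 10·log₁₀(1.859e+08) = 82.69 dB.

82.7 dB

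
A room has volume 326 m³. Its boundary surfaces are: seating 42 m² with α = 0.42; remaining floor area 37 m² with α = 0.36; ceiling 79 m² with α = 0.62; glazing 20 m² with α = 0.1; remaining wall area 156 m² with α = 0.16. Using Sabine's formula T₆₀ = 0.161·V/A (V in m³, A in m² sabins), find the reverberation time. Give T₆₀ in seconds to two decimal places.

Total absorption A = 42·0.42 + 37·0.36 + 79·0.62 + 20·0.1 + 156·0.16 = 106.90 m² sabins.
T₆₀ = 0.161·V/A = 0.161·326/106.90 = 0.491 s.

0.49 s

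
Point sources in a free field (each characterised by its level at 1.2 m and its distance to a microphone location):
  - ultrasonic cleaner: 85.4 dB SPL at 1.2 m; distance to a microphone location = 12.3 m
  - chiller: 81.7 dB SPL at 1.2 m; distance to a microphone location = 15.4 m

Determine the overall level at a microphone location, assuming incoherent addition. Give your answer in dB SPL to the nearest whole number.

Apply inverse-square spreading to bring every level to the receiver, then sum 10^(L/10).
ultrasonic cleaner: 85.4 − 20·log₁₀(12.3/1.2) = 85.4 − 20.21 = 65.19 dB SPL.
chiller: 81.7 − 20·log₁₀(15.4/1.2) = 81.7 − 22.17 = 59.53 dB SPL.
Σ 10^(L/10) = 4.198e+06 → L_total = 10·log₁₀(4.198e+06) = 66.23 dB SPL.

66 dB SPL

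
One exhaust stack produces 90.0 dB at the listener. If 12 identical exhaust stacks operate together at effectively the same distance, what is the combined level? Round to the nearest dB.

101 dB

N identical incoherent sources raise the level by 10·log₁₀ N.
L_total = 90.0 + 10·log₁₀(12) = 90.0 + 10.792 = 100.79 dB.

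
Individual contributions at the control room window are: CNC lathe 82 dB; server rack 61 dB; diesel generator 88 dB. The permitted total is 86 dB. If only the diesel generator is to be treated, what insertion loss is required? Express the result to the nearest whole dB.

4 dB

Fixed contribution from the other sources: Σ 10^(L/10) = 10^(82/10) + 10^(61/10) = 1.597e+08 (82.03 dB).
To meet 86 dB overall, the treated diesel generator may contribute at most 10^(86/10) − 1.597e+08 = 2.384e+08, i.e. 83.77 dB.
So the diesel generator must be reduced from 88 to 83.77 dB: IL = 4.23 dB.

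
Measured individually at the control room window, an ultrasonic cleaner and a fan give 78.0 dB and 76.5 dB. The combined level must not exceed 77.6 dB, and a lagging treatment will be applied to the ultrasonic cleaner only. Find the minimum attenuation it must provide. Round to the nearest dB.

Fixed contribution from the other source: Σ 10^(L/10) = 10^(76.5/10) = 4.467e+07 (76.50 dB).
To meet 77.6 dB overall, the treated ultrasonic cleaner may contribute at most 10^(77.6/10) − 4.467e+07 = 1.288e+07, i.e. 71.10 dB.
So the ultrasonic cleaner must be reduced from 78.0 to 71.10 dB: IL = 6.90 dB.

7 dB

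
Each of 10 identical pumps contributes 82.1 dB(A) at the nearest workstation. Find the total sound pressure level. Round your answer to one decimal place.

92.1 dB(A)

N identical incoherent sources raise the level by 10·log₁₀ N.
L_total = 82.1 + 10·log₁₀(10) = 82.1 + 10.000 = 92.10 dB(A).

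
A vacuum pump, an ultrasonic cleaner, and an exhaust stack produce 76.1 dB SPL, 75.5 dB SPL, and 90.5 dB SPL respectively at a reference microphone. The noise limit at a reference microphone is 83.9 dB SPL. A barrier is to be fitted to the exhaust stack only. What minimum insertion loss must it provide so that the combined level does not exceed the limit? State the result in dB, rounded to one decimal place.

8.2 dB

Everything except the exhaust stack sums to 10^(76.1/10) + 10^(75.5/10) = 7.622e+07 in linear terms, 78.82 dB SPL.
To meet 83.9 dB SPL overall, the treated exhaust stack may contribute at most 10^(83.9/10) − 7.622e+07 = 1.693e+08, i.e. 82.29 dB SPL.
So the exhaust stack must be reduced from 90.5 to 82.29 dB SPL: IL = 8.21 dB.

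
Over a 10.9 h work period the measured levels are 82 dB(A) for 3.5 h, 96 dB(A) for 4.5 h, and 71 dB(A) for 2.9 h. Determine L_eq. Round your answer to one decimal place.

92.3 dB(A)

Weight each interval's intensity by its duration and average over T = 10.9 h:
Σ tᵢ·10^(Lᵢ/10) = 3.5·10^(82/10) + 4.5·10^(96/10) + 2.9·10^(71/10) = 1.851e+10.
L_eq = 10·log₁₀(1.851e+10/10.9) = 92.30 dB(A).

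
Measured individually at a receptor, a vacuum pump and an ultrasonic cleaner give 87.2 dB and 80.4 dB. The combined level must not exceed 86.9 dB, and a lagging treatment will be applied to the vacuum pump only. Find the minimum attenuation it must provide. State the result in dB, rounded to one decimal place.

1.4 dB

Fixed contribution from the other source: Σ 10^(L/10) = 10^(80.4/10) = 1.096e+08 (80.40 dB).
The limit corresponds to 10^(86.9/10) = 4.898e+08; subtracting the fixed part leaves 3.801e+08 for the vacuum pump, i.e. 85.80 dB.
So the vacuum pump must be reduced from 87.2 to 85.80 dB: IL = 1.40 dB.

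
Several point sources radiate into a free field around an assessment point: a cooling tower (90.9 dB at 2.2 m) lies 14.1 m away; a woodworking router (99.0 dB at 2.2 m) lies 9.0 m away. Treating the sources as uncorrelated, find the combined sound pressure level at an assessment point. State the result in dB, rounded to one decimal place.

First find each source's level at the receiver (point-source: −20·log₁₀(r/r_ref)), then combine on an intensity basis.
cooling tower: 90.9 − 20·log₁₀(14.1/2.2) = 90.9 − 16.14 = 74.76 dB.
woodworking router: 99.0 − 20·log₁₀(9.0/2.2) = 99.0 − 12.24 = 86.76 dB.
Σ 10^(L/10) = 5.046e+08 → L_total = 10·log₁₀(5.046e+08) = 87.03 dB.

87.0 dB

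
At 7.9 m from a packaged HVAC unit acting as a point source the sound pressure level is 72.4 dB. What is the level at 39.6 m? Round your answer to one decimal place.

For a point source, L₂ = L₁ − 20·log₁₀(r₂/r₁).
L₂ = 72.4 − 20·log₁₀(39.6/7.9) = 72.4 − 14.001 = 58.40 dB.

58.4 dB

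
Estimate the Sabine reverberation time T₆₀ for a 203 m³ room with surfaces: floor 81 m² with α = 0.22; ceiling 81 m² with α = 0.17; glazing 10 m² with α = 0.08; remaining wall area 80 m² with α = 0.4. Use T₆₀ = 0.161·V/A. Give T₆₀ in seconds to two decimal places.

Summing Sᵢαᵢ: 81·0.22 + 81·0.17 + 10·0.08 + 80·0.4 = 64.39 m².
T₆₀ = 0.161·V/A = 0.161·203/64.39 = 0.508 s.

0.51 s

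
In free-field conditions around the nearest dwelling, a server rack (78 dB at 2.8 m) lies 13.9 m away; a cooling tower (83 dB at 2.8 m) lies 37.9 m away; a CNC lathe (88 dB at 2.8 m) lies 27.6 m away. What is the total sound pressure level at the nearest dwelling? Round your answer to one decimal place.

70.1 dB

Apply inverse-square spreading to bring every level to the receiver, then sum 10^(L/10).
server rack: 78 − 20·log₁₀(13.9/2.8) = 78 − 13.92 = 64.08 dB.
cooling tower: 83 − 20·log₁₀(37.9/2.8) = 83 − 22.63 = 60.37 dB.
CNC lathe: 88 − 20·log₁₀(27.6/2.8) = 88 − 19.88 = 68.12 dB.
Σ 10^(L/10) = 1.014e+07 → L_total = 10·log₁₀(1.014e+07) = 70.06 dB.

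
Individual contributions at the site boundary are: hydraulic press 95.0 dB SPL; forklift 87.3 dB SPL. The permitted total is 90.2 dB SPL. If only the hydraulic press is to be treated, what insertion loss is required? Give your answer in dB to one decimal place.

7.9 dB

The untreated sources together contribute 10^(87.3/10) = 5.370e+08, i.e. 87.30 dB SPL.
The limit corresponds to 10^(90.2/10) = 1.047e+09; subtracting the fixed part leaves 5.101e+08 for the hydraulic press, i.e. 87.08 dB SPL.
So the hydraulic press must be reduced from 95.0 to 87.08 dB SPL: IL = 7.92 dB.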